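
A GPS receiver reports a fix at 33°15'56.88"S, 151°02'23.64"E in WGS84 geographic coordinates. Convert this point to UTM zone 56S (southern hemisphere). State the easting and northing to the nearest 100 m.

E 317400 m, N 6317500 m

Zone 56 central meridian λ₀ = 6×56 − 183 = 153°; Δλ = -1.9601°.
Transverse Mercator on WGS84 with k₀ = 0.9996 gives E = 317432.328 m, N = 6317532.458 m.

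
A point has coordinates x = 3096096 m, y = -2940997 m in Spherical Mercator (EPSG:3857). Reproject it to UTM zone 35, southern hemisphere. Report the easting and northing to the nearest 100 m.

Web Mercator inverse (R = 6378137 m) → φ = -25.53009791°, λ = 27.81270358°.
UTM 35S forward: E = 581656.054 m, N = 7176103.560 m.

E 581700 m, N 7176100 m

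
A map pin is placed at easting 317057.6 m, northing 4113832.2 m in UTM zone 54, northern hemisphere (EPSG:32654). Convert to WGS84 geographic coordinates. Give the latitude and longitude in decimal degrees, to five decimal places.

lat 37.15300°, lon 138.93990°

Zone 54N: λ₀ = 141°, k₀ = 0.9996, false easting 500000 m.
Meridian distance M = (N − FN)/k₀ = 4115478.4 m.
Inverse transverse Mercator on WGS84 gives φ = 37.15300018°, λ = 138.93990042°.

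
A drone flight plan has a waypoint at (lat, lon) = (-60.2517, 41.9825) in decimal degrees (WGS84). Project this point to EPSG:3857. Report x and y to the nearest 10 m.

x 4673470 m, y -8455990 m

Web Mercator is spherical with R = a = 6378137 m.
x = R·λ = 6378137 × 0.732732853 = 4673470.522 m.
y = R·ln tan(π/4 + φ/2) = 6378137 × -1.325777509 = -8455990.585 m.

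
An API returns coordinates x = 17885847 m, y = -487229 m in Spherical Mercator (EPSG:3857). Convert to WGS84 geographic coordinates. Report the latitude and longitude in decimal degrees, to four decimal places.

lat -4.3726°, lon 160.6713°

R = 6378137 m. λ = x/R = 160.67129730°.
φ = 2·arctan(exp(y/R)) − 90° = 2·arctan(0.92645) − 90° = -4.37260192°.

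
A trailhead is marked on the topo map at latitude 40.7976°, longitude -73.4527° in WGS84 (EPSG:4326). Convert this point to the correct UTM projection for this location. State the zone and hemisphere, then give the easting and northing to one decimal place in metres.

Longitude -73.4527° lies in the 6° band [-78°, -72°), giving zone 18; latitude is north of the equator, so 18N.
Zone 18 central meridian λ₀ = 6×18 − 183 = -75°; Δλ = +1.5473°.
Transverse Mercator on WGS84 with k₀ = 0.9996 gives E = 630529.910 m, N = 4517440.894 m.

Zone 18N: E 630529.9 m, N 4517440.9 m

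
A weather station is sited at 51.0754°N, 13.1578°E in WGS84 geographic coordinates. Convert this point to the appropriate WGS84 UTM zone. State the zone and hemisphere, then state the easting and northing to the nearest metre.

Longitude 13.1578° lies in the 6° band [12°, 18°), giving zone 33; latitude is north of the equator, so 33N.
Zone 33 central meridian λ₀ = 6×33 − 183 = 15°; Δλ = -1.8422°.
Transverse Mercator on WGS84 with k₀ = 0.9996 gives E = 370947.850 m, N = 5659823.997 m.

Zone 33N: E 370948 m, N 5659824 m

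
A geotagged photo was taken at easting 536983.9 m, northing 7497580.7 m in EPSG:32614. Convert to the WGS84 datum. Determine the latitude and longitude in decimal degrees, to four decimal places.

Zone 14N: λ₀ = -99°, k₀ = 0.9996, false easting 500000 m.
Meridian distance M = (N − FN)/k₀ = 7500580.9 m.
Inverse transverse Mercator on WGS84 gives φ = 67.59149963°, λ = -98.13060007°.

lat 67.5915°, lon -98.1306°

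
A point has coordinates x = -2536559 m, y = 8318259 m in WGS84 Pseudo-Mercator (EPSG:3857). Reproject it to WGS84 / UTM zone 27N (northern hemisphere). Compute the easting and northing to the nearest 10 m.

E 399270 m, N 6611780 m

Web Mercator inverse (R = 6378137 m) → φ = 59.63200198°, λ = -22.78629719°.
UTM 27N forward: E = 399268.009 m, N = 6611784.213 m.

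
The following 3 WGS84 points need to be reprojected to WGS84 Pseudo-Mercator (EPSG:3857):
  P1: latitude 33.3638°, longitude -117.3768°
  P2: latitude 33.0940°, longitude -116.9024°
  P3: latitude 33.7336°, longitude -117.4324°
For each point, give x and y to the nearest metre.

Web Mercator: x = R·λ, y = R·ln tan(π/4+φ/2), R = 6378137 m.
P1 (33.3638°, -117.3768°) → (-13066325.607, 3943692.486) m.
P2 (33.0940°, -116.9024°) → (-13013515.641, 3907787.548) m.
P3 (33.7336°, -117.4324°) → (-13072514.971, 3993086.861) m.

P1: x -13066326 m, y 3943692 m; P2: x -13013516 m, y 3907788 m; P3: x -13072515 m, y 3993087 m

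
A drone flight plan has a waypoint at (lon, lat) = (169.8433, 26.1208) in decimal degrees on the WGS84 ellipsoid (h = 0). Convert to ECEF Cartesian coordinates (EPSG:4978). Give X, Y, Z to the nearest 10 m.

X -5640640 m, Y 1010510 m, Z 2791080 m

WGS84: a = 6378137 m, e² = 0.006694380; N(φ) = a/√(1−e²sin²φ) = 6382279.149 m.
X = (N+h)·cosφ·cosλ = -5640642.093 m; Y = (N+h)·cosφ·sinλ = 1010511.507 m; Z = (N(1−e²)+h)·sinφ = 2791084.584 m.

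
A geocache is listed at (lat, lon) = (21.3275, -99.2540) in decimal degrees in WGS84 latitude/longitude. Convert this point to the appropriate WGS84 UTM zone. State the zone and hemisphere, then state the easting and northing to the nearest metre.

Zone 14N: E 473660 m, N 2358415 m

Longitude -99.2540° lies in the 6° band [-102°, -96°), giving zone 14; latitude is north of the equator, so 14N.
Zone 14 central meridian λ₀ = 6×14 − 183 = -99°; Δλ = -0.2540°.
Transverse Mercator on WGS84 with k₀ = 0.9996 gives E = 473660.030 m, N = 2358414.895 m.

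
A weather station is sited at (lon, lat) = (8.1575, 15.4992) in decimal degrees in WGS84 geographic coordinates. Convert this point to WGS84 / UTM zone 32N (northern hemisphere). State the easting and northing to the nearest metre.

Zone 32 central meridian λ₀ = 6×32 − 183 = 9°; Δλ = -0.8425°.
Transverse Mercator on WGS84 with k₀ = 0.9996 gives E = 409635.697 m, N = 1713718.496 m.

E 409636 m, N 1713718 m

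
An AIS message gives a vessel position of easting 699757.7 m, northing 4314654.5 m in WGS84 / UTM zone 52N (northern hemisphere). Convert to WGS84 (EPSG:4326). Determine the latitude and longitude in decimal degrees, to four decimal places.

Zone 52N: λ₀ = 129°, k₀ = 0.9996, false easting 500000 m.
Meridian distance M = (N − FN)/k₀ = 4316381.1 m.
Inverse transverse Mercator on WGS84 gives φ = 38.95809997°, λ = 131.30539978°.

lat 38.9581°, lon 131.3054°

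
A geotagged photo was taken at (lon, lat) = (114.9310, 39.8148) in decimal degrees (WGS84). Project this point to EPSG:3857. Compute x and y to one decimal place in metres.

x 12794060.4 m, y 4839065.9 m

Web Mercator is spherical with R = a = 6378137 m.
x = R·λ = 6378137 × 2.005924363 = 12794060.396 m.
y = R·ln tan(π/4 + φ/2) = 6378137 × 0.758695824 = 4839065.905 m.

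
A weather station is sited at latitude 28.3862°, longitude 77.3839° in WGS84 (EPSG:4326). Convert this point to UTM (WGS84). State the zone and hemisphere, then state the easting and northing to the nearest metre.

Zone 43N: E 733587 m, N 3142296 m

Longitude 77.3839° lies in the 6° band [72°, 78°), giving zone 43; latitude is north of the equator, so 43N.
Zone 43 central meridian λ₀ = 6×43 − 183 = 75°; Δλ = +2.3839°.
Transverse Mercator on WGS84 with k₀ = 0.9996 gives E = 733587.285 m, N = 3142296.017 m.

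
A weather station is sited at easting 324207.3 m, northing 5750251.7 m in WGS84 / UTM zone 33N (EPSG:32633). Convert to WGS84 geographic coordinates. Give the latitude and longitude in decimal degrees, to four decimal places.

lat 51.8753°, lon 12.4462°

Zone 33N: λ₀ = 15°, k₀ = 0.9996, false easting 500000 m.
Meridian distance M = (N − FN)/k₀ = 5752552.7 m.
Inverse transverse Mercator on WGS84 gives φ = 51.87529968°, λ = 12.44619983°.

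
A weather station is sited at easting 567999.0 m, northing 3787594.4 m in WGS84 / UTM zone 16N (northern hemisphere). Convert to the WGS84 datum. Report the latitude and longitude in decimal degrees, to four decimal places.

lat 34.2272°, lon -86.2617°

Zone 16N: λ₀ = -87°, k₀ = 0.9996, false easting 500000 m.
Meridian distance M = (N − FN)/k₀ = 3789110.0 m.
Inverse transverse Mercator on WGS84 gives φ = 34.22720033°, λ = -86.26170048°.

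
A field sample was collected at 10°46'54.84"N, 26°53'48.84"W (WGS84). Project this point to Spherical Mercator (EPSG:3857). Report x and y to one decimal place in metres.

Web Mercator is spherical with R = a = 6378137 m.
x = R·λ = 6378137 × -0.469439464 = -2994149.212 m.
y = R·ln tan(π/4 + φ/2) = 6378137 × 0.189300212 = 1207382.689 m.

x -2994149.2 m, y 1207382.7 m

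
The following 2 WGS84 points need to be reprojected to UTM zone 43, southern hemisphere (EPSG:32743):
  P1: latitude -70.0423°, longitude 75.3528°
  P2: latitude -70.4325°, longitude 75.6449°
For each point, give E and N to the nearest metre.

P1: E 513439 m, N 2229371 m; P2: E 524105 m, N 2185767 m

UTM zone 43S: λ₀ = 75°, k₀ = 0.9996.
P1 (-70.0423°, 75.3528°) → (513439.460, 2229370.775) m.
P2 (-70.4325°, 75.6449°) → (524105.413, 2185766.586) m.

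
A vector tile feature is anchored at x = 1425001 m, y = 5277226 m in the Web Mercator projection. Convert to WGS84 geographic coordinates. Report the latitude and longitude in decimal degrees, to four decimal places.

R = 6378137 m. λ = x/R = 12.80100178°.
φ = 2·arctan(exp(y/R)) − 90° = 2·arctan(2.28735) − 90° = 42.77130060°.

lat 42.7713°, lon 12.8010°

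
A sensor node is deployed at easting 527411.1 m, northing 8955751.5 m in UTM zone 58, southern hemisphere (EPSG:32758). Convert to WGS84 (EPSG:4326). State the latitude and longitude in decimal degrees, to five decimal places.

lat -9.44670°, lon 165.24970°

Zone 58S: λ₀ = 165°, k₀ = 0.9996, false easting 500000 m, false northing 10000000 m.
Meridian distance M = (N − FN)/k₀ = -1044666.4 m.
Inverse transverse Mercator on WGS84 gives φ = -9.44670005°, λ = 165.24969993°.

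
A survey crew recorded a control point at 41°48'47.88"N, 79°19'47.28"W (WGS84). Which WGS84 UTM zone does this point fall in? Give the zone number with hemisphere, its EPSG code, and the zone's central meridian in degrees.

UTM zone = ⌊(λ + 180)/6⌋ + 1; -79.3298° ∈ [-84°, -78°) → zone 17.
Hemisphere: N (φ ≥ 0).
Central meridian λ₀ = 6×17 − 183 = -81°.
EPSG code: 32617.

Zone 17N (EPSG:32617), central meridian -81°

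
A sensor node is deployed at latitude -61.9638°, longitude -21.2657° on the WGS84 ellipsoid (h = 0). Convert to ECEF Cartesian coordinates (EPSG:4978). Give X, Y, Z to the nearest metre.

X 2801093 m, Y -1090169 m, Z -5606620 m

WGS84: a = 6378137 m, e² = 0.006694380; N(φ) = a/√(1−e²sin²φ) = 6394834.632 m.
X = (N+h)·cosφ·cosλ = 2801093.163 m; Y = (N+h)·cosφ·sinλ = -1090169.271 m; Z = (N(1−e²)+h)·sinφ = -5606620.107 m.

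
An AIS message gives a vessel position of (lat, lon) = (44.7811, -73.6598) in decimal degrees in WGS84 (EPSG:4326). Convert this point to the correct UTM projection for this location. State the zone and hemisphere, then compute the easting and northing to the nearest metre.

Zone 18N: E 606030 m, N 4959507 m

Longitude -73.6598° lies in the 6° band [-78°, -72°), giving zone 18; latitude is north of the equator, so 18N.
Zone 18 central meridian λ₀ = 6×18 − 183 = -75°; Δλ = +1.3402°.
Transverse Mercator on WGS84 with k₀ = 0.9996 gives E = 606029.773 m, N = 4959507.436 m.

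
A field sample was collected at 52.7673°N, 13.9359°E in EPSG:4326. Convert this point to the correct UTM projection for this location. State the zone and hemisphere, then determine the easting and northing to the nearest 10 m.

Longitude 13.9359° lies in the 6° band [12°, 18°), giving zone 33; latitude is north of the equator, so 33N.
Zone 33 central meridian λ₀ = 6×33 − 183 = 15°; Δλ = -1.0641°.
Transverse Mercator on WGS84 with k₀ = 0.9996 gives E = 428205.603 m, N = 5846915.912 m.

Zone 33N: E 428210 m, N 5846920 m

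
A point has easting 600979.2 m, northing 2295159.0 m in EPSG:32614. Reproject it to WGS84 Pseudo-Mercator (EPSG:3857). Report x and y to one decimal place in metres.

x -10912649.7 m, y 2362498.3 m

Unproject from UTM 14N (λ₀ = -99°) → φ = 20.75339964°, λ = -98.03000035°.
Web Mercator (R = 6378137 m): x = -10912649.722 m, y = 2362498.302 m.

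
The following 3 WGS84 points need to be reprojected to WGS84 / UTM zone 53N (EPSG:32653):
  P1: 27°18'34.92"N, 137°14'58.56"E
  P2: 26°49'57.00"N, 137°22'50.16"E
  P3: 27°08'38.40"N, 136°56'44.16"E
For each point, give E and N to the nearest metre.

UTM zone 53N: λ₀ = 135°, k₀ = 0.9996.
P1 (27.3097°, 137.2496°) → (722613.151, 3022743.853) m.
P2 (26.8325°, 137.3806°) → (736581.235, 2970102.638) m.
P3 (27.1440°, 136.9456°) → (692808.367, 3003878.619) m.

P1: E 722613 m, N 3022744 m; P2: E 736581 m, N 2970103 m; P3: E 692808 m, N 3003879 m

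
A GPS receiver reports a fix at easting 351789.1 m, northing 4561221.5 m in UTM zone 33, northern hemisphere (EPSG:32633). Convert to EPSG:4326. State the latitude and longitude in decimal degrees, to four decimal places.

lat 41.1888°, lon 13.2327°

Zone 33N: λ₀ = 15°, k₀ = 0.9996, false easting 500000 m.
Meridian distance M = (N − FN)/k₀ = 4563046.7 m.
Inverse transverse Mercator on WGS84 gives φ = 41.18879956°, λ = 13.23269962°.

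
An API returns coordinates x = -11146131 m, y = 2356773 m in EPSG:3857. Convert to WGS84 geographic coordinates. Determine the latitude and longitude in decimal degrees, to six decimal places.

R = 6378137 m. λ = x/R = -100.12739836°.
φ = 2·arctan(exp(y/R)) − 90° = 2·arctan(1.44702) − 90° = 20.70529789°.

lat 20.705298°, lon -100.127398°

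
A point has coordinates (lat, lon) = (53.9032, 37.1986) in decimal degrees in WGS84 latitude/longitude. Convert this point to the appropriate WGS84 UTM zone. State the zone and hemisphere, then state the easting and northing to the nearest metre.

Longitude 37.1986° lies in the 6° band [36°, 42°), giving zone 37; latitude is north of the equator, so 37N.
Zone 37 central meridian λ₀ = 6×37 − 183 = 39°; Δλ = -1.8014°.
Transverse Mercator on WGS84 with k₀ = 0.9996 gives E = 381651.229 m, N = 5974255.243 m.

Zone 37N: E 381651 m, N 5974255 m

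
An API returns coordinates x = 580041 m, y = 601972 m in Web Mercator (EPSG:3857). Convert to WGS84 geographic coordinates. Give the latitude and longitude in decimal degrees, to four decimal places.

R = 6378137 m. λ = x/R = 5.21059696°.
φ = 2·arctan(exp(y/R)) − 90° = 2·arctan(1.09898) − 90° = 5.39959610°.

lat 5.3996°, lon 5.2106°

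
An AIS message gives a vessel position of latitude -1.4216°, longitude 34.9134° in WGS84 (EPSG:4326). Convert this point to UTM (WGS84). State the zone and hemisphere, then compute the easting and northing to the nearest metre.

Longitude 34.9134° lies in the 6° band [30°, 36°), giving zone 36; latitude is south of the equator, so 36S.
Zone 36 central meridian λ₀ = 6×36 − 183 = 33°; Δλ = +1.9134°.
Transverse Mercator on WGS84 with k₀ = 0.9996 gives E = 712888.211 m, N = 9842781.949 m.

Zone 36S: E 712888 m, N 9842782 m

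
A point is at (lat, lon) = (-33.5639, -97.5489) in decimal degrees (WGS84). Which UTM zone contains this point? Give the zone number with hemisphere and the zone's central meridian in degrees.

UTM zone = ⌊(λ + 180)/6⌋ + 1; -97.5489° ∈ [-102°, -96°) → zone 14.
Hemisphere: S (φ < 0).
Central meridian λ₀ = 6×14 − 183 = -99°.

Zone 14S, central meridian -99°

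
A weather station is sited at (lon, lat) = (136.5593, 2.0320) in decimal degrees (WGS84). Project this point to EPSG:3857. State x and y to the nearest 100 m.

x 15201700 m, y 226200 m

Web Mercator is spherical with R = a = 6378137 m.
x = R·λ = 6378137 × 2.383409409 = 15201711.739 m.
y = R·ln tan(π/4 + φ/2) = 6378137 × 0.035472527 = 226248.638 m.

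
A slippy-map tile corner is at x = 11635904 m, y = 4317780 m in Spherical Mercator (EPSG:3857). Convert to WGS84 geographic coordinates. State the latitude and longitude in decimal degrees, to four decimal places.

R = 6378137 m. λ = x/R = 104.52710408°.
φ = 2·arctan(exp(y/R)) − 90° = 2·arctan(1.96790) − 90° = 36.12460209°.

lat 36.1246°, lon 104.5271°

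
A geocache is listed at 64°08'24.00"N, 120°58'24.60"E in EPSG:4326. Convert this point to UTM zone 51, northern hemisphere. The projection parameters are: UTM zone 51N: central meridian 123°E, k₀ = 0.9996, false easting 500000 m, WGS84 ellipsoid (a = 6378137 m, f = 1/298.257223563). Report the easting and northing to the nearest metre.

E 401388 m, N 7114184 m

Zone 51 central meridian λ₀ = 6×51 − 183 = 123°; Δλ = -2.0265°.
Transverse Mercator on WGS84 with k₀ = 0.9996 gives E = 401388.461 m, N = 7114184.396 m.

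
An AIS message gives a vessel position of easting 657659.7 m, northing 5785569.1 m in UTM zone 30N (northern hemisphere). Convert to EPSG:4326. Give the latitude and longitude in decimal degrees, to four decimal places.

lat 52.1980°, lon -0.6931°

Zone 30N: λ₀ = -3°, k₀ = 0.9996, false easting 500000 m.
Meridian distance M = (N − FN)/k₀ = 5787884.3 m.
Inverse transverse Mercator on WGS84 gives φ = 52.19799973°, λ = -0.69310024°.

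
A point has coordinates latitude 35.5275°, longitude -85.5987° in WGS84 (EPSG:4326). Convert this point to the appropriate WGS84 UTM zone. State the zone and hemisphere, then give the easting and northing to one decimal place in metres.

Longitude -85.5987° lies in the 6° band [-90°, -84°), giving zone 16; latitude is north of the equator, so 16N.
Zone 16 central meridian λ₀ = 6×16 − 183 = -87°; Δλ = +1.4013°.
Transverse Mercator on WGS84 with k₀ = 0.9996 gives E = 627049.059 m, N = 3932446.276 m.

Zone 16N: E 627049.1 m, N 3932446.3 m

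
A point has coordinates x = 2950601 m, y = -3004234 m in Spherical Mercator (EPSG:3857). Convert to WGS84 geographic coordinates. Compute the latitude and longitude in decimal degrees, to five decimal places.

R = 6378137 m. λ = x/R = 26.50569976°.
φ = 2·arctan(exp(y/R)) − 90° = 2·arctan(0.62436) − 90° = -26.04159843°.

lat -26.04160°, lon 26.50570°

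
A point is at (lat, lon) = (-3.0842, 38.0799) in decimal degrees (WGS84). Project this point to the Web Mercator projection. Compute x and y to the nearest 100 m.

x 4239000 m, y -343500 m

Web Mercator is spherical with R = a = 6378137 m.
x = R·λ = 6378137 × 0.664619634 = 4239035.077 m.
y = R·ln tan(π/4 + φ/2) = 6378137 × -0.053855460 = -343497.501 m.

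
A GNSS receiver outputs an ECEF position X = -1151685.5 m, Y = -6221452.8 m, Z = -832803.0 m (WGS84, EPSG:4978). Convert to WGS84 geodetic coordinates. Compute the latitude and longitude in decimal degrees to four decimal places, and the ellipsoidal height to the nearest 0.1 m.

lat -7.5483°, lon -100.4876°, h 3954.1 m

λ = atan2(Y, X) = -100.48760024°; p = √(X²+Y²) = 6327152.2 m.
Bowring's method on WGS84 (a = 6378137 m, b = 6356752.314 m) gives φ = -7.54829988°, h = 3954.084 m.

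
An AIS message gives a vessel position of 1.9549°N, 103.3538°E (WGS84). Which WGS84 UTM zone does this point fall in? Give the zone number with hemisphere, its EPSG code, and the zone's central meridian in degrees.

Zone 48N (EPSG:32648), central meridian 105°

UTM zone = ⌊(λ + 180)/6⌋ + 1; 103.3538° ∈ [102°, 108°) → zone 48.
Hemisphere: N (φ ≥ 0).
Central meridian λ₀ = 6×48 − 183 = 105°.
EPSG code: 32648.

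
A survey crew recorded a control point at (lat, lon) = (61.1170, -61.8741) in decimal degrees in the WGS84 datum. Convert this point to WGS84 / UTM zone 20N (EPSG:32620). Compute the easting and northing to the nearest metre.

E 560669 m, N 6776341 m

Zone 20 central meridian λ₀ = 6×20 − 183 = -63°; Δλ = +1.1259°.
Transverse Mercator on WGS84 with k₀ = 0.9996 gives E = 560669.053 m, N = 6776341.424 m.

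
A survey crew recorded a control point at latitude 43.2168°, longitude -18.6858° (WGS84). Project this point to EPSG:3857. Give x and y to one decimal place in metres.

Web Mercator is spherical with R = a = 6378137 m.
x = R·λ = 6378137 × -0.326128733 = -2080093.741 m.
y = R·ln tan(π/4 + φ/2) = 6378137 × 0.838023619 = 5345029.453 m.

x -2080093.7 m, y 5345029.5 m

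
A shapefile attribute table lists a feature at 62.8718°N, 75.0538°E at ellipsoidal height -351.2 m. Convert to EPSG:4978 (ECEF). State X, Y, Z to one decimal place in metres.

X 752046.3 m, Y 2817253.8 m, Z 5653164.1 m

WGS84: a = 6378137 m, e² = 0.006694380; N(φ) = a/√(1−e²sin²φ) = 6395114.523 m.
X = (N+h)·cosφ·cosλ = 752046.290 m; Y = (N+h)·cosφ·sinλ = 2817253.767 m; Z = (N(1−e²)+h)·sinφ = 5653164.136 m.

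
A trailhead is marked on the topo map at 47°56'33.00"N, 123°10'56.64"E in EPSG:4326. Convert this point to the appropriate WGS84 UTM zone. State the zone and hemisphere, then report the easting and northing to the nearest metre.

Longitude 123.1824° lies in the 6° band [120°, 126°), giving zone 51; latitude is north of the equator, so 51N.
Zone 51 central meridian λ₀ = 6×51 − 183 = 123°; Δλ = +0.1824°.
Transverse Mercator on WGS84 with k₀ = 0.9996 gives E = 513621.330 m, N = 5309925.468 m.

Zone 51N: E 513621 m, N 5309925 m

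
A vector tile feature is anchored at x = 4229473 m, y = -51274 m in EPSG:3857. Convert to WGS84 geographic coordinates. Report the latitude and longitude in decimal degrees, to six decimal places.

lat -0.460597°, lon 37.994002°

R = 6378137 m. λ = x/R = 37.99400240°.
φ = 2·arctan(exp(y/R)) − 90° = 2·arctan(0.99199) − 90° = -0.46059722°.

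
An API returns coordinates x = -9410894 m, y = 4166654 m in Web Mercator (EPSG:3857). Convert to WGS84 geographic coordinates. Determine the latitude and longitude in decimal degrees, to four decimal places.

lat 35.0204°, lon -84.5395°

R = 6378137 m. λ = x/R = -84.53949917°.
φ = 2·arctan(exp(y/R)) − 90° = 2·arctan(1.92182) − 90° = 35.02040170°.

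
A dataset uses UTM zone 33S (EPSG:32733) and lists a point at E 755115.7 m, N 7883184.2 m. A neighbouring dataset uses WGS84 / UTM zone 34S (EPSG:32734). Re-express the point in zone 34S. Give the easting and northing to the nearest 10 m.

UTM 33S → geographic: φ = -19.12849998°, λ = 17.42520006°.
UTM 34S (λ₀ = 21°) forward: E = 123849.493 m, N = 7881105.464 m.

E 123850 m, N 7881110 m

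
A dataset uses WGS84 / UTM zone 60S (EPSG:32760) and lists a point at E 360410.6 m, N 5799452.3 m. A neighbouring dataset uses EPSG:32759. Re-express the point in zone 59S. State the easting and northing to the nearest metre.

E 887709 m, N 5791455 m

UTM 60S → geographic: φ = -37.94180036°, λ = 175.41139997°.
UTM 59S (λ₀ = 171°) forward: E = 887709.173 m, N = 5791454.927 m.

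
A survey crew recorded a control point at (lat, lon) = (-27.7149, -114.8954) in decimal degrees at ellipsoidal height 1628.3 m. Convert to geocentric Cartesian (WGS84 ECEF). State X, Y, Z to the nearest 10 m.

X -2379250 m, Y -5126740 m, Z -2949330 m

WGS84: a = 6378137 m, e² = 0.006694380; N(φ) = a/√(1−e²sin²φ) = 6382759.608 m.
X = (N+h)·cosφ·cosλ = -2379250.992 m; Y = (N+h)·cosφ·sinλ = -5126735.228 m; Z = (N(1−e²)+h)·sinφ = -2949329.946 m.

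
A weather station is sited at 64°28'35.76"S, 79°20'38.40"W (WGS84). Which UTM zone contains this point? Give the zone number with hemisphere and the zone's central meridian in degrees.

Zone 17S, central meridian -81°

UTM zone = ⌊(λ + 180)/6⌋ + 1; -79.3440° ∈ [-84°, -78°) → zone 17.
Hemisphere: S (φ < 0).
Central meridian λ₀ = 6×17 − 183 = -81°.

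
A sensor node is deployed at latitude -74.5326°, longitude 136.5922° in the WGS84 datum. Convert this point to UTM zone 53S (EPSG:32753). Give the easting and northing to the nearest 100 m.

Zone 53 central meridian λ₀ = 6×53 − 183 = 135°; Δλ = +1.5922°.
Transverse Mercator on WGS84 with k₀ = 0.9996 gives E = 547392.371 m, N = 1727906.974 m.

E 547400 m, N 1727900 m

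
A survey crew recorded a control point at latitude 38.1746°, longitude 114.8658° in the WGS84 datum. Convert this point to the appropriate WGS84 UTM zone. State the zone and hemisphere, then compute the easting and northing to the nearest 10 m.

Longitude 114.8658° lies in the 6° band [114°, 120°), giving zone 50; latitude is north of the equator, so 50N.
Zone 50 central meridian λ₀ = 6×50 − 183 = 117°; Δλ = -2.1342°.
Transverse Mercator on WGS84 with k₀ = 0.9996 gives E = 313057.765 m, N = 4227339.994 m.

Zone 50N: E 313060 m, N 4227340 m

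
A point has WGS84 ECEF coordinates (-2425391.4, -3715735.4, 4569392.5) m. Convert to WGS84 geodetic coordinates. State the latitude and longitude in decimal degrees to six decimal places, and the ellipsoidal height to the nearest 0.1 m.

λ = atan2(Y, X) = -123.13390010°; p = √(X²+Y²) = 4437252.9 m.
Bowring's method on WGS84 (a = 6378137 m, b = 6356752.314 m) gives φ = 46.03279983°, h = 2241.312 m.

lat 46.032800°, lon -123.133900°, h 2241.3 m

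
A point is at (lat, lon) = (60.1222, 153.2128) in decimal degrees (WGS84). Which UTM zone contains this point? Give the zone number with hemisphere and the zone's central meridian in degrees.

UTM zone = ⌊(λ + 180)/6⌋ + 1; 153.2128° ∈ [150°, 156°) → zone 56.
Hemisphere: N (φ ≥ 0).
Central meridian λ₀ = 6×56 − 183 = 153°.

Zone 56N, central meridian 153°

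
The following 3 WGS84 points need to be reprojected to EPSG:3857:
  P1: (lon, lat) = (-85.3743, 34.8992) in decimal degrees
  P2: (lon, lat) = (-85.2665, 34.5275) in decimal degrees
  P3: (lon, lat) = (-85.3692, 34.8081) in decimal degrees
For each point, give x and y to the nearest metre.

Web Mercator: x = R·λ, y = R·ln tan(π/4+φ/2), R = 6378137 m.
P1 (34.8992°, -85.3743°) → (-9503823.603, 4150191.250) m.
P2 (34.5275°, -85.2665°) → (-9491823.362, 4099854.237) m.
P3 (34.8081°, -85.3692°) → (-9503255.873, 4137833.184) m.

P1: x -9503824 m, y 4150191 m; P2: x -9491823 m, y 4099854 m; P3: x -9503256 m, y 4137833 m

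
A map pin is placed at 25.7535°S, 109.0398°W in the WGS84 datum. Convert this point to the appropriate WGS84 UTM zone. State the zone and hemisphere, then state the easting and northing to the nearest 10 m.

Longitude -109.0398° lies in the 6° band [-114°, -108°), giving zone 12; latitude is south of the equator, so 12S.
Zone 12 central meridian λ₀ = 6×12 − 183 = -111°; Δλ = +1.9602°.
Transverse Mercator on WGS84 with k₀ = 0.9996 gives E = 696603.877 m, N = 7150152.367 m.

Zone 12S: E 696600 m, N 7150150 m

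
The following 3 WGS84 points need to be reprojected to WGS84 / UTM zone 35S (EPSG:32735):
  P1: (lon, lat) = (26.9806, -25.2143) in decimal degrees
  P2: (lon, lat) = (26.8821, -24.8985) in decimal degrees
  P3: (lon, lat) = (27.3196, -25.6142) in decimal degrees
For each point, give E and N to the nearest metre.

UTM zone 35S: λ₀ = 27°, k₀ = 0.9996.
P1 (-25.2143°, 26.9806°) → (498045.761, 7211322.635) m.
P2 (-24.8985°, 26.8821°) → (488092.984, 7246285.969) m.
P3 (-25.6142°, 27.3196°) → (532088.677, 7167001.246) m.

P1: E 498046 m, N 7211323 m; P2: E 488093 m, N 7246286 m; P3: E 532089 m, N 7167001 m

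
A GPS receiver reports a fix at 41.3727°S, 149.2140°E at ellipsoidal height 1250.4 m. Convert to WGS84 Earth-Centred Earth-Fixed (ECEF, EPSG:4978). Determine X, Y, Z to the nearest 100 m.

WGS84: a = 6378137 m, e² = 0.006694380; N(φ) = a/√(1−e²sin²φ) = 6387483.974 m.
X = (N+h)·cosφ·cosλ = -4118687.882 m; Y = (N+h)·cosφ·sinλ = 2453866.924 m; Z = (N(1−e²)+h)·sinφ = -4194399.403 m.

X -4118700 m, Y 2453900 m, Z -4194400 m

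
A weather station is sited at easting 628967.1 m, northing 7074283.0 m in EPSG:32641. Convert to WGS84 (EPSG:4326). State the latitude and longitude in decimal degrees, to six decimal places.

lat 63.772300°, lon 65.615999°

Zone 41N: λ₀ = 63°, k₀ = 0.9996, false easting 500000 m.
Meridian distance M = (N − FN)/k₀ = 7077113.8 m.
Inverse transverse Mercator on WGS84 gives φ = 63.77229978°, λ = 65.61599921°.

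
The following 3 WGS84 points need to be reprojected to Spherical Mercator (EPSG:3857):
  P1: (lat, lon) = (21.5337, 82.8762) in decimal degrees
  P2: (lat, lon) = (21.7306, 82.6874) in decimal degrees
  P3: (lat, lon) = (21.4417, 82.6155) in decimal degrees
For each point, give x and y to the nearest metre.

Web Mercator: x = R·λ, y = R·ln tan(π/4+φ/2), R = 6378137 m.
P1 (21.5337°, 82.8762°) → (9225736.383, 2455631.580) m.
P2 (21.7306°, 82.6874°) → (9204719.263, 2479211.113) m.
P3 (21.4417°, 82.6155°) → (9196715.392, 2444625.200) m.

P1: x 9225736 m, y 2455632 m; P2: x 9204719 m, y 2479211 m; P3: x 9196715 m, y 2444625 m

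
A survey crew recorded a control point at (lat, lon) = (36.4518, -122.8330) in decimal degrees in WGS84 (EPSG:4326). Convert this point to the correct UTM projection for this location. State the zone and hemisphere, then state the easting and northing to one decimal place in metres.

Longitude -122.8330° lies in the 6° band [-126°, -120°), giving zone 10; latitude is north of the equator, so 10N.
Zone 10 central meridian λ₀ = 6×10 − 183 = -123°; Δλ = +0.1670°.
Transverse Mercator on WGS84 with k₀ = 0.9996 gives E = 514965.000 m, N = 4034074.530 m.

Zone 10N: E 514965.0 m, N 4034074.5 m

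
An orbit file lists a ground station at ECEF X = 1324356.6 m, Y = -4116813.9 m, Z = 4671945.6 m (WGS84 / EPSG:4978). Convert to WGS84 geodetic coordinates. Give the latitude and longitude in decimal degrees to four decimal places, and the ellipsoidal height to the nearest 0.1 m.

λ = atan2(Y, X) = -72.16729969°; p = √(X²+Y²) = 4324589.8 m.
Bowring's method on WGS84 (a = 6378137 m, b = 6356752.314 m) gives φ = 47.40289992°, h = -342.379 m.

lat 47.4029°, lon -72.1673°, h -342.4 m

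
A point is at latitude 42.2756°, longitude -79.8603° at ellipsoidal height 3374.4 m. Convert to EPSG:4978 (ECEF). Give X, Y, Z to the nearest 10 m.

X 832530 m, Y -4655100 m, Z 4270570 m

WGS84: a = 6378137 m, e² = 0.006694380; N(φ) = a/√(1−e²sin²φ) = 6387819.821 m.
X = (N+h)·cosφ·cosλ = 832527.461 m; Y = (N+h)·cosφ·sinλ = -4655097.789 m; Z = (N(1−e²)+h)·sinφ = 4270573.980 m.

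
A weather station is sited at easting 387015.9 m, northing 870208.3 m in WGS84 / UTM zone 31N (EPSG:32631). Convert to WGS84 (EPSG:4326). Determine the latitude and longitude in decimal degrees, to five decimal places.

Zone 31N: λ₀ = 3°, k₀ = 0.9996, false easting 500000 m.
Meridian distance M = (N − FN)/k₀ = 870556.5 m.
Inverse transverse Mercator on WGS84 gives φ = 7.87129989°, λ = 1.97510021°.

lat 7.87130°, lon 1.97510°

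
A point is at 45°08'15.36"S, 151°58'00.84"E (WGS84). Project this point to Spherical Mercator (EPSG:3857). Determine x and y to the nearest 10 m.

Web Mercator is spherical with R = a = 6378137 m.
x = R·λ = 6378137 × 2.652322759 = 16916877.925 m.
y = R·ln tan(π/4 + φ/2) = 6378137 × -0.884774012 = -5643209.864 m.

x 16916880 m, y -5643210 m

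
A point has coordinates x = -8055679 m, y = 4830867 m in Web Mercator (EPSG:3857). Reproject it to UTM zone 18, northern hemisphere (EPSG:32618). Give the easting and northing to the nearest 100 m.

E 725700 m, N 4404200 m

Web Mercator inverse (R = 6378137 m) → φ = 39.75820327°, λ = -72.36539570°.
UTM 18N forward: E = 725694.878 m, N = 4404240.620 m.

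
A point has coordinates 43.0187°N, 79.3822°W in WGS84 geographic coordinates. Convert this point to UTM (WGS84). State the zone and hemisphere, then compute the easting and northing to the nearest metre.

Longitude -79.3822° lies in the 6° band [-84°, -78°), giving zone 17; latitude is north of the equator, so 17N.
Zone 17 central meridian λ₀ = 6×17 − 183 = -81°; Δλ = +1.6178°.
Transverse Mercator on WGS84 with k₀ = 0.9996 gives E = 631825.457 m, N = 4764161.295 m.

Zone 17N: E 631825 m, N 4764161 m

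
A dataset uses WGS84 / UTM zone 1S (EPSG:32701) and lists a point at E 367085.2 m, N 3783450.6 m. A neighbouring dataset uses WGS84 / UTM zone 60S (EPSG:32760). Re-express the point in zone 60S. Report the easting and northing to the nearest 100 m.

E 740500 m, N 3778800 m

UTM 1S → geographic: φ = -56.07559976°, λ = -179.13550048°.
UTM 60S (λ₀ = 177°) forward: E = 740480.916 m, N = 3778772.679 m.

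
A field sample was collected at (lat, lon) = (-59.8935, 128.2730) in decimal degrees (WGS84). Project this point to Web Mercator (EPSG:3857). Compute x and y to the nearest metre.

Web Mercator is spherical with R = a = 6378137 m.
x = R·λ = 6378137 × 2.238786191 = 14279285.043 m.
y = R·ln tan(π/4 + φ/2) = 6378137 × -1.313246315 = -8376064.912 m.

x 14279285 m, y -8376065 m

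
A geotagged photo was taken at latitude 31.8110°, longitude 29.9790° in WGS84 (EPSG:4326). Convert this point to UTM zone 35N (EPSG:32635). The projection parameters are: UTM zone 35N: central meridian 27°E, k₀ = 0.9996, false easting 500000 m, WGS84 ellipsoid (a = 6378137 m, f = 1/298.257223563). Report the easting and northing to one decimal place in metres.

E 782015.0 m, N 3523353.5 m

Zone 35 central meridian λ₀ = 6×35 − 183 = 27°; Δλ = +2.9790°.
Transverse Mercator on WGS84 with k₀ = 0.9996 gives E = 782015.009 m, N = 3523353.481 m.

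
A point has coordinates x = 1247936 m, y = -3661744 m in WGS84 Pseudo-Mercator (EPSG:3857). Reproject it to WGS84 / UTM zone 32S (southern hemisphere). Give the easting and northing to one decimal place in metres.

E 710549.9 m, N 6543577.6 m

Web Mercator inverse (R = 6378137 m) → φ = -31.22300055°, λ = 11.21039982°.
UTM 32S forward: E = 710549.851 m, N = 6543577.630 m.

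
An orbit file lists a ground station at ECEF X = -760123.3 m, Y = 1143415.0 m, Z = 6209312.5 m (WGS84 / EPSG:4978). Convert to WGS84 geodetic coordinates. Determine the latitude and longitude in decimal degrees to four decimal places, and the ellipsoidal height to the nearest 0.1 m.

λ = atan2(Y, X) = 123.61529995°; p = √(X²+Y²) = 1373020.5 m.
Bowring's method on WGS84 (a = 6378137 m, b = 6356752.314 m) gives φ = 77.61210033°, h = 1559.564 m.

lat 77.6121°, lon 123.6153°, h 1559.6 m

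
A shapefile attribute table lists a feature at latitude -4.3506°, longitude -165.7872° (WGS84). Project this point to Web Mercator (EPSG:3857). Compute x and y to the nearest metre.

Web Mercator is spherical with R = a = 6378137 m.
x = R·λ = 6378137 × -2.893532498 = -18455346.684 m.
y = R·ln tan(π/4 + φ/2) = 6378137 × -0.076005367 = -484772.644 m.

x -18455347 m, y -484773 m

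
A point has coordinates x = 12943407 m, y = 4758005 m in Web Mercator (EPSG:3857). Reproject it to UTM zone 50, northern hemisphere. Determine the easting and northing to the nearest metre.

Web Mercator inverse (R = 6378137 m) → φ = 39.25319674°, λ = 116.27260337°.
UTM 50N forward: E = 437238.212 m, N = 4345126.801 m.

E 437238 m, N 4345127 m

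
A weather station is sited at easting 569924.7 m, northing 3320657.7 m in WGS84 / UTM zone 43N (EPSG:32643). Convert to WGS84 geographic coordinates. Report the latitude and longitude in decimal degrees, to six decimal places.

Zone 43N: λ₀ = 75°, k₀ = 0.9996, false easting 500000 m.
Meridian distance M = (N − FN)/k₀ = 3321986.5 m.
Inverse transverse Mercator on WGS84 gives φ = 30.01489970°, λ = 75.72509993°.

lat 30.014900°, lon 75.725100°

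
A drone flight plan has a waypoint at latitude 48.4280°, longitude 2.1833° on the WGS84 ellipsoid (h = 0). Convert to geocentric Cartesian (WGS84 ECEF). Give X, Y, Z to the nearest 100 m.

WGS84: a = 6378137 m, e² = 0.006694380; N(φ) = a/√(1−e²sin²φ) = 6390119.352 m.
X = (N+h)·cosφ·cosλ = 4237153.867 m; Y = (N+h)·cosφ·sinλ = 161538.221 m; Z = (N(1−e²)+h)·sinφ = 4748588.691 m.

X 4237200 m, Y 161500 m, Z 4748600 m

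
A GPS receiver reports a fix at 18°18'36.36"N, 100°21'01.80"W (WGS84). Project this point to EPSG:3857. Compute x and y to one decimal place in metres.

Web Mercator is spherical with R = a = 6378137 m.
x = R·λ = 6378137 × -1.751446631 = -11170966.561 m.
y = R·ln tan(π/4 + φ/2) = 6378137 × 0.325154090 = 2073877.334 m.

x -11170966.6 m, y 2073877.3 m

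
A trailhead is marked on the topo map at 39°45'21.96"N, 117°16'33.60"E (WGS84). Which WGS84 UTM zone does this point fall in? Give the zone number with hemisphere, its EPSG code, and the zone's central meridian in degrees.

UTM zone = ⌊(λ + 180)/6⌋ + 1; 117.2760° ∈ [114°, 120°) → zone 50.
Hemisphere: N (φ ≥ 0).
Central meridian λ₀ = 6×50 − 183 = 117°.
EPSG code: 32650.

Zone 50N (EPSG:32650), central meridian 117°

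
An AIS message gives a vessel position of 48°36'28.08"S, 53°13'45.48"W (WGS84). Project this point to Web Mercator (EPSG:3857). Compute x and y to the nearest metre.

Web Mercator is spherical with R = a = 6378137 m.
x = R·λ = 6378137 × -0.929026544 = -5925458.571 m.
y = R·ln tan(π/4 + φ/2) = 6378137 × -0.973414869 = -6208573.394 m.

x -5925459 m, y -6208573 m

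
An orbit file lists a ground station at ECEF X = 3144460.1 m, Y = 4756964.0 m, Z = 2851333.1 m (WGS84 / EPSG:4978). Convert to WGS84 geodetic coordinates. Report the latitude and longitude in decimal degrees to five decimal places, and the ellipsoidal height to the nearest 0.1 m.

λ = atan2(Y, X) = 56.53440046°; p = √(X²+Y²) = 5702309.7 m.
Bowring's method on WGS84 (a = 6378137 m, b = 6356752.314 m) gives φ = 26.72070019°, h = 1613.395 m.

lat 26.72070°, lon 56.53440°, h 1613.4 m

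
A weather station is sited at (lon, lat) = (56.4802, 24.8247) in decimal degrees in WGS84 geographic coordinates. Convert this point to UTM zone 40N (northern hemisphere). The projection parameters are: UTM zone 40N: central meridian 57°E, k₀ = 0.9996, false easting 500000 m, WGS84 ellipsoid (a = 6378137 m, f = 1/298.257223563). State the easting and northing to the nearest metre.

Zone 40 central meridian λ₀ = 6×40 − 183 = 57°; Δλ = -0.5198°.
Transverse Mercator on WGS84 with k₀ = 0.9996 gives E = 447472.486 m, N = 2745637.294 m.

E 447472 m, N 2745637 m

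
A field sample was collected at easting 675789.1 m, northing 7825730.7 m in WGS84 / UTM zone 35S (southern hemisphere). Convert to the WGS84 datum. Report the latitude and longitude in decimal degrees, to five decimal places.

lat -19.65590°, lon 28.67670°

Zone 35S: λ₀ = 27°, k₀ = 0.9996, false easting 500000 m, false northing 10000000 m.
Meridian distance M = (N − FN)/k₀ = -2175139.4 m.
Inverse transverse Mercator on WGS84 gives φ = -19.65590000°, λ = 28.67670005°.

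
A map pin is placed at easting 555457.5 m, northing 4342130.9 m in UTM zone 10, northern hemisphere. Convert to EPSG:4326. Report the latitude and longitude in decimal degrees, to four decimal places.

lat 39.2267°, lon -122.3575°

Zone 10N: λ₀ = -123°, k₀ = 0.9996, false easting 500000 m.
Meridian distance M = (N − FN)/k₀ = 4343868.4 m.
Inverse transverse Mercator on WGS84 gives φ = 39.22670038°, λ = -122.35749960°.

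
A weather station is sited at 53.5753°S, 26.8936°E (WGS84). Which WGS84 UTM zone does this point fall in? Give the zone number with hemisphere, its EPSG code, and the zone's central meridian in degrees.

UTM zone = ⌊(λ + 180)/6⌋ + 1; 26.8936° ∈ [24°, 30°) → zone 35.
Hemisphere: S (φ < 0).
Central meridian λ₀ = 6×35 − 183 = 27°.
EPSG code: 32735.

Zone 35S (EPSG:32735), central meridian 27°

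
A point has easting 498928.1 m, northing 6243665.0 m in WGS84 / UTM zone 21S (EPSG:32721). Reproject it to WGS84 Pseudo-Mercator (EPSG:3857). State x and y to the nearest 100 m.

x -6346500 m, y -4021800 m

Unproject from UTM 21S (λ₀ = -57°) → φ = -33.94750030°, λ = -57.01160007°.
Web Mercator (R = 6378137 m): x = -6346502.289 m, y = -4021754.775 m.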